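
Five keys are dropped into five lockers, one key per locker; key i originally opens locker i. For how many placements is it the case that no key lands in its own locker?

44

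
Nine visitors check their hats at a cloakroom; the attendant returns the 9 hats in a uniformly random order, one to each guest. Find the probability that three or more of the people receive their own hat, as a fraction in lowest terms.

29143/362880

Favorable outcomes: Σ_{i≥3} C(9,i)·!(9-i) = 84·265 + 126·44 + 126·9 + 84·2 + 36·1 + 9·0 + 1·1 = 29143.
Total outcomes: 9! = 362880.
Probability = 29143/362880 = 29143/362880.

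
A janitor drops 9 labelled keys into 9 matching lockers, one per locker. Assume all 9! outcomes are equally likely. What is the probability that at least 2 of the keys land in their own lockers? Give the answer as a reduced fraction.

Favorable outcomes: Σ_{i≥2} C(9,i)·!(9-i) = 36·1854 + 84·265 + 126·44 + 126·9 + 84·2 + 36·1 + 9·0 + 1·1 = 95887.
Total outcomes: 9! = 362880.
Probability = 95887/362880 = 95887/362880.

95887/362880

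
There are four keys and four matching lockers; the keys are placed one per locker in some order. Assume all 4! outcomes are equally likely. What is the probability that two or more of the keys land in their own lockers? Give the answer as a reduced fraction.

Favorable outcomes: Σ_{i≥2} C(4,i)·!(4-i) = 6·1 + 4·0 + 1·1 = 7.
Total outcomes: 4! = 24.
Probability = 7/24 = 7/24.

7/24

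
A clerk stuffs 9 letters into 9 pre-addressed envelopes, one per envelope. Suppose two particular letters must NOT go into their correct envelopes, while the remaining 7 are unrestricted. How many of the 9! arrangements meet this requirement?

287280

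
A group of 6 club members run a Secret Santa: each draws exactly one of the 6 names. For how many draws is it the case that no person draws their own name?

265

The subfactorial !6 = [6!/e] (nearest integer).
6! = 720, and 720/e ≈ 264.87, so !6 = 265.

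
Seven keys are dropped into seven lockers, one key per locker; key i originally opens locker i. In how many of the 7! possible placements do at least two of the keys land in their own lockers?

1331

# with exactly i fixed is C(7,i)·!(7-i); sum over i=2..7:
  i=2: C(7,2)·!5 = 21·44 = 924
  i=3: C(7,3)·!4 = 35·9 = 315
  i=4: C(7,4)·!3 = 35·2 = 70
  i=5: C(7,5)·!2 = 21·1 = 21
  i=6: C(7,6)·!1 = 7·0 = 0
  i=7: C(7,7)·!0 = 1·1 = 1
Total = 1331.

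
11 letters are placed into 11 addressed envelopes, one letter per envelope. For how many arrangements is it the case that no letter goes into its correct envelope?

14684570

The number of derangements of 11 is !11 = Σ_{k=0}^{11} (-1)^k·11!/k!
= 11! - 11!/1! + 11!/2! - 11!/3! + 11!/4! - 11!/5! + 11!/6! - 11!/7! + 11!/8! - 11!/9! + 11!/10! - 11!/11!
= 39916800 - 39916800 + 19958400 - 6652800 + 1663200 - 332640 + 55440 - 7920 + 990 - 110 + 11 - 1
= 14684570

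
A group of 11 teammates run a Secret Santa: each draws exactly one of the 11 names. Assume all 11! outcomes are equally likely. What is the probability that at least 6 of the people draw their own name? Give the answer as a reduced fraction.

5921/9979200

Favorable outcomes: Σ_{i≥6} C(11,i)·!(11-i) = 462·44 + 330·9 + 165·2 + 55·1 + 11·0 + 1·1 = 23684.
Total outcomes: 11! = 39916800.
Probability = 23684/39916800 = 5921/9979200.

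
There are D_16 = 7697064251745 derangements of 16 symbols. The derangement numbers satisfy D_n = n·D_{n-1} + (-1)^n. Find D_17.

D_17 = 17·7697064251745 - 1 = 130850092279664.

130850092279664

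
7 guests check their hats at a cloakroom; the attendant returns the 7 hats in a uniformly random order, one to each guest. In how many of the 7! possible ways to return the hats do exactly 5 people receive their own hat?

Choose which 5 of the 7 are fixed: C(7,5) = 21.
The other 2 form a derangement: !2 = 1.
Total: 21 × 1 = 21.

21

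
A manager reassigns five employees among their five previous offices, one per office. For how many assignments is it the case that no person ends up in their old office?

44

Use !n = n·!(n-1) + (-1)^n.
!5 = 5·9 - 1 = 44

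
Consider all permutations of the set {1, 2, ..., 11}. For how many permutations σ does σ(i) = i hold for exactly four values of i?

Pick the 4 fixed positions: C(11,4) = 330 ways.
The remaining 7 must be deranged: !7 = 1854.
Total: 330 × 1854 = 611820.

611820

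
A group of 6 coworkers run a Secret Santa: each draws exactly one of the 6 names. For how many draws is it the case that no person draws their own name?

265

By inclusion-exclusion, !6 = Σ (-1)^k · 6!/k! for k=0..6
= 6! - 6!/1! + 6!/2! - 6!/3! + 6!/4! - 6!/5! + 6!/6!
= 720 - 720 + 360 - 120 + 30 - 6 + 1
= 265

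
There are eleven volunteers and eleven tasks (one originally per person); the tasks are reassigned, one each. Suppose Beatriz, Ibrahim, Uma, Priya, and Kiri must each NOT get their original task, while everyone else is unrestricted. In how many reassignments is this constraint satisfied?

Inclusion-exclusion on the 5 forbidden self-matches:
Σ_{j=0}^{5} (-1)^j C(5,j)(11-j)!
= C(5,0)·11! - C(5,1)·10! + C(5,2)·9! - C(5,3)·8! + C(5,4)·7! - C(5,5)·6!
= 39916800 - 18144000 + 3628800 - 403200 + 25200 - 720
= 25022880

25022880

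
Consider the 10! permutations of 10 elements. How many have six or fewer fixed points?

3628514

Sum C(10,i)·!(10-i) for i = 0..6:
  i=0: C(10,0)·!10 = 1·1334961 = 1334961
  i=1: C(10,1)·!9 = 10·133496 = 1334960
  i=2: C(10,2)·!8 = 45·14833 = 667485
  i=3: C(10,3)·!7 = 120·1854 = 222480
  i=4: C(10,4)·!6 = 210·265 = 55650
  i=5: C(10,5)·!5 = 252·44 = 11088
  i=6: C(10,6)·!4 = 210·9 = 1890
Total = 3628514.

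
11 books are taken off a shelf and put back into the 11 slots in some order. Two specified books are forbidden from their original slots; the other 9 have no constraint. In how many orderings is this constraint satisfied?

Inclusion-exclusion on the 2 forbidden self-matches:
Σ_{j=0}^{2} (-1)^j C(2,j)(11-j)!
= C(2,0)·11! - C(2,1)·10! + C(2,2)·9!
= 39916800 - 7257600 + 362880
= 33022080

33022080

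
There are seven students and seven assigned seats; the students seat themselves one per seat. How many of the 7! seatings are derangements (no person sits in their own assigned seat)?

The subfactorial !7 = [7!/e] (nearest integer).
7! = 5040, and 5040/e ≈ 1854.11, so !7 = 1854.

1854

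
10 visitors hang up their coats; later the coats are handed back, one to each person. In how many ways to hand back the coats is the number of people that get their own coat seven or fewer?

3628754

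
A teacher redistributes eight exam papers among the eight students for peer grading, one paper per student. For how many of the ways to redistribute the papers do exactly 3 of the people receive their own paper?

2464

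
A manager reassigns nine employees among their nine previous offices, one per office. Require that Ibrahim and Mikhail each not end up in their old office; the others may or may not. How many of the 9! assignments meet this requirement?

Inclusion-exclusion on the 2 forbidden self-matches:
Σ_{j=0}^{2} (-1)^j C(2,j)(9-j)!
= C(2,0)·9! - C(2,1)·8! + C(2,2)·7!
= 362880 - 80640 + 5040
= 287280

287280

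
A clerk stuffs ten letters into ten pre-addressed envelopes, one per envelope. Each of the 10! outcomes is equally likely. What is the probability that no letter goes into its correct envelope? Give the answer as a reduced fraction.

16481/44800

Favorable outcomes: !10 = 1334961.
Total outcomes: 10! = 3628800.
Probability = 1334961/3628800 = 16481/44800.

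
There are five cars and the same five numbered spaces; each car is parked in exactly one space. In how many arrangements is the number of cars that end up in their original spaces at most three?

119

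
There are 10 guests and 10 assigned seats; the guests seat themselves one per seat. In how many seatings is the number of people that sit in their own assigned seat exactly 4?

55650

Pick the 4 fixed positions: C(10,4) = 210 ways.
The remaining 6 must be deranged: !6 = 265.
Total: 210 × 265 = 55650.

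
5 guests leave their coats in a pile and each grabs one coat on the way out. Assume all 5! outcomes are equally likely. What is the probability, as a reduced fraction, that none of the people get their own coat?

Favorable outcomes: !5 = 44.
Total outcomes: 5! = 120.
Probability = 44/120 = 11/30.

11/30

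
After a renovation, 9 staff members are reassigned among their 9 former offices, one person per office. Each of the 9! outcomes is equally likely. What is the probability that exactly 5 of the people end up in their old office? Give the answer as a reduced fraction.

1/320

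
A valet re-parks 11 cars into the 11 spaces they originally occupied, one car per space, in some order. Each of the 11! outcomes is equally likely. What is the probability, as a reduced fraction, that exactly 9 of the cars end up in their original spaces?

1/725760

Favorable outcomes: C(11,9)·!2 = 55·1 = 55.
Total outcomes: 11! = 39916800.
Probability = 55/39916800 = 1/725760.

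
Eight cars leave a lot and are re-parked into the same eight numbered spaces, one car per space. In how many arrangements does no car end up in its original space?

14833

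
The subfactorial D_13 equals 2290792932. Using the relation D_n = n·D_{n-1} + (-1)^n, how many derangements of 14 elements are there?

32071101049

D_14 = 14·2290792932 + 1 = 32071101049.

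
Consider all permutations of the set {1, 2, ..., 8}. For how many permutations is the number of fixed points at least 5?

141

Sum C(8,i)·!(8-i) for i = 5..8:
  i=5: C(8,5)·!3 = 56·2 = 112
  i=6: C(8,6)·!2 = 28·1 = 28
  i=7: C(8,7)·!1 = 8·0 = 0
  i=8: C(8,8)·!0 = 1·1 = 1
Total = 141.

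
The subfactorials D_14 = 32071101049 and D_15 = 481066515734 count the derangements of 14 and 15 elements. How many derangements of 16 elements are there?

D_16 = (16-1)·(D_15 + D_14) = 15·(481066515734 + 32071101049) = 15·513137616783 = 7697064251745.

7697064251745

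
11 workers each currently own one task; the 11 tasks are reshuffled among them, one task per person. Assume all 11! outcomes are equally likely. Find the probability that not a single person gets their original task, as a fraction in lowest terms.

1468457/3991680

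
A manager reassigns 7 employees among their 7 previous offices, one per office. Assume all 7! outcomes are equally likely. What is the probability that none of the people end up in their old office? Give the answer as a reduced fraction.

103/280

Favorable outcomes: !7 = 1854.
Total outcomes: 7! = 5040.
Probability = 1854/5040 = 103/280.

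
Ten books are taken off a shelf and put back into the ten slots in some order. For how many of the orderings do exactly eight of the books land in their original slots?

45

Choose which 8 of the 10 are fixed: C(10,8) = 45.
The remaining 2 must be deranged: !2 = 1.
Total: 45 × 1 = 45.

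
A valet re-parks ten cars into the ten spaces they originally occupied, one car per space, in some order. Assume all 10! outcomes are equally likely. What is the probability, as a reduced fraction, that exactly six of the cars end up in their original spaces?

1/1920

Favorable outcomes: C(10,6)·!4 = 210·9 = 1890.
Total outcomes: 10! = 3628800.
Probability = 1890/3628800 = 1/1920.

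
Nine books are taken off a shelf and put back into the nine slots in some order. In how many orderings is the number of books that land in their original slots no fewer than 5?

1339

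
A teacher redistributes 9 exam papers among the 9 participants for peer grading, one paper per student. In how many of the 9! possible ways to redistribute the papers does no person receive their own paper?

133496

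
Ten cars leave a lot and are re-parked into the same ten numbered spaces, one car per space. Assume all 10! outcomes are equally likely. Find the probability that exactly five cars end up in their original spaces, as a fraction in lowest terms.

Favorable outcomes: C(10,5)·!5 = 252·44 = 11088.
Total outcomes: 10! = 3628800.
Probability = 11088/3628800 = 11/3600.

11/3600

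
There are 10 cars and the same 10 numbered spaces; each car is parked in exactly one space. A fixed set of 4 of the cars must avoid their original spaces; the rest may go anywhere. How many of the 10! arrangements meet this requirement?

Inclusion-exclusion on the 4 forbidden self-matches:
Σ_{j=0}^{4} (-1)^j C(4,j)(10-j)!
= C(4,0)·10! - C(4,1)·9! + C(4,2)·8! - C(4,3)·7! + C(4,4)·6!
= 3628800 - 1451520 + 241920 - 20160 + 720
= 2399760

2399760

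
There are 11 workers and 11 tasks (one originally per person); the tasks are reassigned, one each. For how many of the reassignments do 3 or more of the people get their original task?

3205379

Sum C(11,i)·!(11-i) for i = 3..11:
  i=3: C(11,3)·!8 = 165·14833 = 2447445
  i=4: C(11,4)·!7 = 330·1854 = 611820
  i=5: C(11,5)·!6 = 462·265 = 122430
  i=6: C(11,6)·!5 = 462·44 = 20328
  i=7: C(11,7)·!4 = 330·9 = 2970
  i=8: C(11,8)·!3 = 165·2 = 330
  i=9: C(11,9)·!2 = 55·1 = 55
  i=10: C(11,10)·!1 = 11·0 = 0
  i=11: C(11,11)·!0 = 1·1 = 1
Total = 3205379.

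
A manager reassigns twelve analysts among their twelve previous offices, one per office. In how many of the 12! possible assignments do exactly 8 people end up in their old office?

Pick the 8 fixed positions: C(12,8) = 495 ways.
The remaining 4 must be deranged: !4 = 9.
Total: 495 × 9 = 4455.

4455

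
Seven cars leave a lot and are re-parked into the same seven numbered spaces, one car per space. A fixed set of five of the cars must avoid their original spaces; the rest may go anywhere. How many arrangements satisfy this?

2428

Let A_j be the event that the j-th constrained one is fixed. By inclusion-exclusion over the 5 events:
Σ_{j=0}^{5} (-1)^j C(5,j)(7-j)!
= C(5,0)·7! - C(5,1)·6! + C(5,2)·5! - C(5,3)·4! + C(5,4)·3! - C(5,5)·2!
= 5040 - 3600 + 1200 - 240 + 30 - 2
= 2428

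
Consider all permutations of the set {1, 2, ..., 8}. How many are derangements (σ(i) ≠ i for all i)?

14833

By inclusion-exclusion, !8 = Σ (-1)^k · 8!/k! for k=0..8
= 8! - 8!/1! + 8!/2! - 8!/3! + 8!/4! - 8!/5! + 8!/6! - 8!/7! + 8!/8!
= 40320 - 40320 + 20160 - 6720 + 1680 - 336 + 56 - 8 + 1
= 14833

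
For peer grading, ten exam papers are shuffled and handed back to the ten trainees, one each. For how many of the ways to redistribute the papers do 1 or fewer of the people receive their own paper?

2669921

# with exactly i fixed is C(10,i)·!(10-i); sum over i=0..1:
  i=0: C(10,0)·!10 = 1·1334961 = 1334961
  i=1: C(10,1)·!9 = 10·133496 = 1334960
Total = 2669921.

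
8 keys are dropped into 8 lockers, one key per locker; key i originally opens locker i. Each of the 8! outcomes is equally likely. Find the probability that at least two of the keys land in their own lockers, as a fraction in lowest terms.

2131/8064

Favorable outcomes: Σ_{i≥2} C(8,i)·!(8-i) = 28·265 + 56·44 + 70·9 + 56·2 + 28·1 + 8·0 + 1·1 = 10655.
Total outcomes: 8! = 40320.
Probability = 10655/40320 = 2131/8064.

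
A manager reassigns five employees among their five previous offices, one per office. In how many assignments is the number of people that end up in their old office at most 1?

89

Sum C(5,i)·!(5-i) for i = 0..1:
  i=0: C(5,0)·!5 = 1·44 = 44
  i=1: C(5,1)·!4 = 5·9 = 45
Total = 89.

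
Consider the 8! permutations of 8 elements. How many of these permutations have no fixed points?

14833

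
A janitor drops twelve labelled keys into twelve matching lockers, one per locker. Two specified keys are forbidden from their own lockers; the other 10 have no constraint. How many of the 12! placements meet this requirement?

Inclusion-exclusion on the 2 forbidden self-matches:
Σ_{j=0}^{2} (-1)^j C(2,j)(12-j)!
= C(2,0)·12! - C(2,1)·11! + C(2,2)·10!
= 479001600 - 79833600 + 3628800
= 402796800

402796800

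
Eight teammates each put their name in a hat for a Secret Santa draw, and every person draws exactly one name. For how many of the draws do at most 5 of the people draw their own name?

Sum C(8,i)·!(8-i) for i = 0..5:
  i=0: C(8,0)·!8 = 1·14833 = 14833
  i=1: C(8,1)·!7 = 8·1854 = 14832
  i=2: C(8,2)·!6 = 28·265 = 7420
  i=3: C(8,3)·!5 = 56·44 = 2464
  i=4: C(8,4)·!4 = 70·9 = 630
  i=5: C(8,5)·!3 = 56·2 = 112
Total = 40291.

40291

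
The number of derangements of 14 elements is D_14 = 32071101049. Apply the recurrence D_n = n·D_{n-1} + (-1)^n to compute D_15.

D_15 = 15·32071101049 - 1 = 481066515734.

481066515734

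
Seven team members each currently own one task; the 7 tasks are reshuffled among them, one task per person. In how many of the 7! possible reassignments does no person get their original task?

!7 = 7! · Σ_{k=0}^{7} (-1)^k/k!
= 7! - 7!/1! + 7!/2! - 7!/3! + 7!/4! - 7!/5! + 7!/6! - 7!/7!
= 5040 - 5040 + 2520 - 840 + 210 - 42 + 7 - 1
= 1854

1854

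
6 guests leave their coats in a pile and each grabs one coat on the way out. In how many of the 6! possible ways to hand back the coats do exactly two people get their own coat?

Pick the 2 fixed positions: C(6,2) = 15 ways.
The remaining 4 must be deranged: !4 = 9.
Total: 15 × 9 = 135.

135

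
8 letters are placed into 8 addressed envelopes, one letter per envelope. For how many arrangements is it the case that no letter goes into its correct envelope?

14833

The number of derangements of 8 is !8 = Σ_{k=0}^{8} (-1)^k·8!/k!
= 8! - 8!/1! + 8!/2! - 8!/3! + 8!/4! - 8!/5! + 8!/6! - 8!/7! + 8!/8!
= 40320 - 40320 + 20160 - 6720 + 1680 - 336 + 56 - 8 + 1
= 14833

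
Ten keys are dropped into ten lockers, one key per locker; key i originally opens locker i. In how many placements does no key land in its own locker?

Use !n = (n-1)(!(n-1) + !(n-2)).
!10 = 9·(133496 + 14833) = 9·148329 = 1334961

1334961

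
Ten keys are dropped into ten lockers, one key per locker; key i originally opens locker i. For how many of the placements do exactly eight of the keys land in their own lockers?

45

Choose which 8 of the 10 are fixed: C(10,8) = 45.
The other 2 form a derangement: !2 = 1.
Total: 45 × 1 = 45.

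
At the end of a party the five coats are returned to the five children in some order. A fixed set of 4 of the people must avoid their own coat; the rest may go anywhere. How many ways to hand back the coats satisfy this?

53

Let A_j be the event that the j-th constrained one is fixed. By inclusion-exclusion over the 4 events:
Σ_{j=0}^{4} (-1)^j C(4,j)(5-j)!
= C(4,0)·5! - C(4,1)·4! + C(4,2)·3! - C(4,3)·2! + C(4,4)·1!
= 120 - 96 + 36 - 8 + 1
= 53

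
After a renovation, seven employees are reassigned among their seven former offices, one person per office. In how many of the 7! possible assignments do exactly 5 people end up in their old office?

21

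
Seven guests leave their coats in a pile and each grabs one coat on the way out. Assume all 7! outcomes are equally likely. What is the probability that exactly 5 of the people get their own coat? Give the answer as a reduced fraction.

Favorable outcomes: C(7,5)·!2 = 21·1 = 21.
Total outcomes: 7! = 5040.
Probability = 21/5040 = 1/240.

1/240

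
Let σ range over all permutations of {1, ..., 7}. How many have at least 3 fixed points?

Sum C(7,i)·!(7-i) for i = 3..7:
  i=3: C(7,3)·!4 = 35·9 = 315
  i=4: C(7,4)·!3 = 35·2 = 70
  i=5: C(7,5)·!2 = 21·1 = 21
  i=6: C(7,6)·!1 = 7·0 = 0
  i=7: C(7,7)·!0 = 1·1 = 1
Total = 407.

407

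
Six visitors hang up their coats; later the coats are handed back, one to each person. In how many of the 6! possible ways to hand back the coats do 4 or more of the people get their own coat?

16

Sum C(6,i)·!(6-i) for i = 4..6:
  i=4: C(6,4)·!2 = 15·1 = 15
  i=5: C(6,5)·!1 = 6·0 = 0
  i=6: C(6,6)·!0 = 1·1 = 1
Total = 16.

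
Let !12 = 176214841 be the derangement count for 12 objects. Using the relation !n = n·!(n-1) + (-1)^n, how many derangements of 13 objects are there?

2290792932

!13 = 13·176214841 - 1 = 2290792932.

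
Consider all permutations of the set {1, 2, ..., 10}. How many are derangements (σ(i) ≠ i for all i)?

The subfactorial !10 = [10!/e] (nearest integer).
10! = 3628800, and 3628800/e ≈ 1334960.92, so !10 = 1334961.

1334961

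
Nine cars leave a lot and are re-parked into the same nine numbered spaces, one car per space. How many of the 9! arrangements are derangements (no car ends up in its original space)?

133496

!9 is the nearest integer to 9!/e.
9! = 362880, and 362880/e ≈ 133496.09, so !9 = 133496.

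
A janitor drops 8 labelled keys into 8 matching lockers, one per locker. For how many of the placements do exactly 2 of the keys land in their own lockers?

7420

Choose which 2 of the 8 are fixed: C(8,2) = 28.
The remaining 6 must be deranged: !6 = 265.
Total: 28 × 265 = 7420.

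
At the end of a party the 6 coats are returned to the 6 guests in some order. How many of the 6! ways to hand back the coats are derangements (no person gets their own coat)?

265

The number of derangements of 6 is !6 = Σ_{k=0}^{6} (-1)^k·6!/k!
= 6! - 6!/1! + 6!/2! - 6!/3! + 6!/4! - 6!/5! + 6!/6!
= 720 - 720 + 360 - 120 + 30 - 6 + 1
= 265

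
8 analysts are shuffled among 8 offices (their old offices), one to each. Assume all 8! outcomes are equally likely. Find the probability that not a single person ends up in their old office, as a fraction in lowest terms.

Favorable outcomes: !8 = 14833.
Total outcomes: 8! = 40320.
Probability = 14833/40320 = 2119/5760.

2119/5760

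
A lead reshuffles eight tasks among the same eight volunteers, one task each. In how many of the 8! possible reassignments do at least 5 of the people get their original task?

141

Sum C(8,i)·!(8-i) for i = 5..8:
  i=5: C(8,5)·!3 = 56·2 = 112
  i=6: C(8,6)·!2 = 28·1 = 28
  i=7: C(8,7)·!1 = 8·0 = 0
  i=8: C(8,8)·!0 = 1·1 = 1
Total = 141.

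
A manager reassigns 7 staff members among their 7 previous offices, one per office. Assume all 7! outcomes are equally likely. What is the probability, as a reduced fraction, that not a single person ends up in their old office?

103/280

Favorable outcomes: !7 = 1854.
Total outcomes: 7! = 5040.
Probability = 1854/5040 = 103/280.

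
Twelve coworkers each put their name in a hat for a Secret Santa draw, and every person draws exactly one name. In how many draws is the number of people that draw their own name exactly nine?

440

Choose which 9 of the 12 are fixed: C(12,9) = 220.
The other 3 form a derangement: !3 = 2.
Total: 220 × 2 = 440.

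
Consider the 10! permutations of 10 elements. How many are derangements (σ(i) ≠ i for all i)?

1334961

Use !n = n·!(n-1) + (-1)^n.
!10 = 10·133496 + 1 = 1334961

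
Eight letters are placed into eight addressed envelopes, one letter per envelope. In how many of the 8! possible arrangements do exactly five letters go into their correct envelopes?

112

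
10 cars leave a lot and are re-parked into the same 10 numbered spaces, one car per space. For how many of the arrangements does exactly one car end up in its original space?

Choose which one of the 10 is fixed: C(10,1) = 10.
The remaining 9 must be deranged: !9 = 133496.
Total: 10 × 133496 = 1334960.

1334960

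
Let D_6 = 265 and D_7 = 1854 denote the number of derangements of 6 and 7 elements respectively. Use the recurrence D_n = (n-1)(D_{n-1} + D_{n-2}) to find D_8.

14833

D_8 = (8-1)·(D_7 + D_6) = 7·(1854 + 265) = 7·2119 = 14833.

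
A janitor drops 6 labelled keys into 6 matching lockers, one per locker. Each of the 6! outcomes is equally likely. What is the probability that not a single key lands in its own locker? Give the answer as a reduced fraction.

53/144

Favorable outcomes: !6 = 265.
Total outcomes: 6! = 720.
Probability = 265/720 = 53/144.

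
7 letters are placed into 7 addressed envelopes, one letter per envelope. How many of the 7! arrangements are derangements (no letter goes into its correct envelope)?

1854

The number of derangements of 7 is !7 = Σ_{k=0}^{7} (-1)^k·7!/k!
= 7! - 7!/1! + 7!/2! - 7!/3! + 7!/4! - 7!/5! + 7!/6! - 7!/7!
= 5040 - 5040 + 2520 - 840 + 210 - 42 + 7 - 1
= 1854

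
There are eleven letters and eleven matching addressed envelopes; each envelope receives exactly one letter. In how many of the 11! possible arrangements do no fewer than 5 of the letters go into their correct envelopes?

146114

# with exactly i fixed is C(11,i)·!(11-i); sum over i=5..11:
  i=5: C(11,5)·!6 = 462·265 = 122430
  i=6: C(11,6)·!5 = 462·44 = 20328
  i=7: C(11,7)·!4 = 330·9 = 2970
  i=8: C(11,8)·!3 = 165·2 = 330
  i=9: C(11,9)·!2 = 55·1 = 55
  i=10: C(11,10)·!1 = 11·0 = 0
  i=11: C(11,11)·!0 = 1·1 = 1
Total = 146114.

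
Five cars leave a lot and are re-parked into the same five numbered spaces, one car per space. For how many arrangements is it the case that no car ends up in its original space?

44

Use !n = n·!(n-1) + (-1)^n.
!5 = 5·9 - 1 = 44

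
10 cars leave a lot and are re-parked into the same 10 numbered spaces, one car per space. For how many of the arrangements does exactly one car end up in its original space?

Choose which one of the 10 is fixed: C(10,1) = 10.
The remaining 9 must be deranged: !9 = 133496.
Total: 10 × 133496 = 1334960.

1334960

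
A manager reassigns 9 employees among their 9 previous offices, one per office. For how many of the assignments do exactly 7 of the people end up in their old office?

Choose which 7 of the 9 are fixed: C(9,7) = 36.
The other 2 form a derangement: !2 = 1.
Total: 36 × 1 = 36.

36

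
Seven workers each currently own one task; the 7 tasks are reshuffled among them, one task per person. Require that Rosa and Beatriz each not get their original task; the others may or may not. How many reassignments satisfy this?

Let A_j be the event that the j-th constrained one is fixed. By inclusion-exclusion over the 2 events:
Σ_{j=0}^{2} (-1)^j C(2,j)(7-j)!
= C(2,0)·7! - C(2,1)·6! + C(2,2)·5!
= 5040 - 1440 + 120
= 3720

3720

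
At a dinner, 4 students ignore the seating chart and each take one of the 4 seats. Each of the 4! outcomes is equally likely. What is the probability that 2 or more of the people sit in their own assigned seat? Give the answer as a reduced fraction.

7/24

Favorable outcomes: Σ_{i≥2} C(4,i)·!(4-i) = 6·1 + 4·0 + 1·1 = 7.
Total outcomes: 4! = 24.
Probability = 7/24 = 7/24.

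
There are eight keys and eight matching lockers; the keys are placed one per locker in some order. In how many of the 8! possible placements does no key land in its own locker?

By inclusion-exclusion, !8 = Σ (-1)^k · 8!/k! for k=0..8
= 8! - 8!/1! + 8!/2! - 8!/3! + 8!/4! - 8!/5! + 8!/6! - 8!/7! + 8!/8!
= 40320 - 40320 + 20160 - 6720 + 1680 - 336 + 56 - 8 + 1
= 14833

14833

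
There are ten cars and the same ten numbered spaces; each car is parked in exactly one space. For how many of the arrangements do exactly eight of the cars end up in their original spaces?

45

Pick the 8 fixed positions: C(10,8) = 45 ways.
The other 2 form a derangement: !2 = 1.
Total: 45 × 1 = 45.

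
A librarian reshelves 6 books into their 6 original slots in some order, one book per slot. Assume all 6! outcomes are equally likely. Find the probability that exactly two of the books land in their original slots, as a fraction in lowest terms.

3/16

Favorable outcomes: C(6,2)·!4 = 15·9 = 135.
Total outcomes: 6! = 720.
Probability = 135/720 = 3/16.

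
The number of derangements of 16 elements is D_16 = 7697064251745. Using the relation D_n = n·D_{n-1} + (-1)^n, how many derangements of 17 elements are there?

D_17 = 17·7697064251745 - 1 = 130850092279664.

130850092279664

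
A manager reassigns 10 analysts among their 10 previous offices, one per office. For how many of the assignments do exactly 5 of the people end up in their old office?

11088

Pick the 5 fixed positions: C(10,5) = 252 ways.
The remaining 5 must be deranged: !5 = 44.
Total: 252 × 44 = 11088.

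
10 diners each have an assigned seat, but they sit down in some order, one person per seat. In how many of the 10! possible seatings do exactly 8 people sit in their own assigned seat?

45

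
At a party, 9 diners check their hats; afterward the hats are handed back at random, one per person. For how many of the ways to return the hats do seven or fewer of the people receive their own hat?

Sum C(9,i)·!(9-i) for i = 0..7:
  i=0: C(9,0)·!9 = 1·133496 = 133496
  i=1: C(9,1)·!8 = 9·14833 = 133497
  i=2: C(9,2)·!7 = 36·1854 = 66744
  i=3: C(9,3)·!6 = 84·265 = 22260
  i=4: C(9,4)·!5 = 126·44 = 5544
  i=5: C(9,5)·!4 = 126·9 = 1134
  i=6: C(9,6)·!3 = 84·2 = 168
  i=7: C(9,7)·!2 = 36·1 = 36
Total = 362879.

362879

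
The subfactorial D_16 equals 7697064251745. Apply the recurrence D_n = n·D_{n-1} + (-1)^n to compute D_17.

130850092279664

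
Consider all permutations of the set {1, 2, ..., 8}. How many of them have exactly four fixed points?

630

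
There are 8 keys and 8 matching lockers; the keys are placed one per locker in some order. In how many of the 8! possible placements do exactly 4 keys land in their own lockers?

630

Pick the 4 fixed positions: C(8,4) = 70 ways.
The remaining 4 must be deranged: !4 = 9.
Total: 70 × 9 = 630.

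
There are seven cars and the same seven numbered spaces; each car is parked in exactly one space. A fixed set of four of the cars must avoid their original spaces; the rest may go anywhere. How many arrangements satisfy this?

Let A_j be the event that the j-th constrained one is fixed. By inclusion-exclusion over the 4 events:
Σ_{j=0}^{4} (-1)^j C(4,j)(7-j)!
= C(4,0)·7! - C(4,1)·6! + C(4,2)·5! - C(4,3)·4! + C(4,4)·3!
= 5040 - 2880 + 720 - 96 + 6
= 2790

2790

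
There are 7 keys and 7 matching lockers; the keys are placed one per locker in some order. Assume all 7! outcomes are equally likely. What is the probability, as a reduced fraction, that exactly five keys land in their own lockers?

Favorable outcomes: C(7,5)·!2 = 21·1 = 21.
Total outcomes: 7! = 5040.
Probability = 21/5040 = 1/240.

1/240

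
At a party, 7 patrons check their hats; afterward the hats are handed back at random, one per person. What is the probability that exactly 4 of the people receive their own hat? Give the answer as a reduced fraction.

1/72

Favorable outcomes: C(7,4)·!3 = 35·2 = 70.
Total outcomes: 7! = 5040.
Probability = 70/5040 = 1/72.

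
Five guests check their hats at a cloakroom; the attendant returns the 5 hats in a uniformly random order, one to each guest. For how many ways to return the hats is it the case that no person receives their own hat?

The number of derangements of 5 is !5 = Σ_{k=0}^{5} (-1)^k·5!/k!
= 5! - 5!/1! + 5!/2! - 5!/3! + 5!/4! - 5!/5!
= 120 - 120 + 60 - 20 + 5 - 1
= 44

44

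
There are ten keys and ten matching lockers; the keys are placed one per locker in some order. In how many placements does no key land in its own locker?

Use !n = (n-1)(!(n-1) + !(n-2)).
!10 = 9·(133496 + 14833) = 9·148329 = 1334961

1334961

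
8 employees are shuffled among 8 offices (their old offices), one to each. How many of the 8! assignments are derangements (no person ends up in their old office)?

14833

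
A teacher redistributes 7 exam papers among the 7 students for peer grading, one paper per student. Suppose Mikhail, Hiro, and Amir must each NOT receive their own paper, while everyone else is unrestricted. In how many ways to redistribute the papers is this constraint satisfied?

3216

Let A_j be the event that the j-th constrained one is fixed. By inclusion-exclusion over the 3 events:
Σ_{j=0}^{3} (-1)^j C(3,j)(7-j)!
= C(3,0)·7! - C(3,1)·6! + C(3,2)·5! - C(3,3)·4!
= 5040 - 2160 + 360 - 24
= 3216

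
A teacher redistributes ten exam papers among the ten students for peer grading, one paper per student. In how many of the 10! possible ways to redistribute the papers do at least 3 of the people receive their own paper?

291394

# with exactly i fixed is C(10,i)·!(10-i); sum over i=3..10:
  i=3: C(10,3)·!7 = 120·1854 = 222480
  i=4: C(10,4)·!6 = 210·265 = 55650
  i=5: C(10,5)·!5 = 252·44 = 11088
  i=6: C(10,6)·!4 = 210·9 = 1890
  i=7: C(10,7)·!3 = 120·2 = 240
  i=8: C(10,8)·!2 = 45·1 = 45
  i=9: C(10,9)·!1 = 10·0 = 0
  i=10: C(10,10)·!0 = 1·1 = 1
Total = 291394.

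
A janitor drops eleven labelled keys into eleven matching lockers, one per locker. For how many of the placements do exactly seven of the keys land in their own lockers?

Pick the 7 fixed positions: C(11,7) = 330 ways.
The other 4 form a derangement: !4 = 9.
Total: 330 × 9 = 2970.

2970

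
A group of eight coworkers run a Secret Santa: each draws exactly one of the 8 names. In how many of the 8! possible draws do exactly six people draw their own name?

28

Choose which 6 of the 8 are fixed: C(8,6) = 28.
The remaining 2 must be deranged: !2 = 1.
Total: 28 × 1 = 28.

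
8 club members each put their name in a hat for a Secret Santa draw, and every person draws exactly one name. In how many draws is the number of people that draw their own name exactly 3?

2464

Choose which 3 of the 8 are fixed: C(8,3) = 56.
The other 5 form a derangement: !5 = 44.
Total: 56 × 44 = 2464.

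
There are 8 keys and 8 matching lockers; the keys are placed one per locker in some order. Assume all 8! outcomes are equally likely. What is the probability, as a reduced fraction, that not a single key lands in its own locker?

Favorable outcomes: !8 = 14833.
Total outcomes: 8! = 40320.
Probability = 14833/40320 = 2119/5760.

2119/5760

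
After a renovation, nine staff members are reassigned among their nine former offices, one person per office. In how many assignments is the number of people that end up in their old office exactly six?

Choose which 6 of the 9 are fixed: C(9,6) = 84.
The remaining 3 must be deranged: !3 = 2.
Total: 84 × 2 = 168.

168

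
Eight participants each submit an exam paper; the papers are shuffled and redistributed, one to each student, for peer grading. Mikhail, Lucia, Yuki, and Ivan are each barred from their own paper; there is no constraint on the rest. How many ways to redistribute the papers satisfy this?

24024

Inclusion-exclusion on the 4 forbidden self-matches:
Σ_{j=0}^{4} (-1)^j C(4,j)(8-j)!
= C(4,0)·8! - C(4,1)·7! + C(4,2)·6! - C(4,3)·5! + C(4,4)·4!
= 40320 - 20160 + 4320 - 480 + 24
= 24024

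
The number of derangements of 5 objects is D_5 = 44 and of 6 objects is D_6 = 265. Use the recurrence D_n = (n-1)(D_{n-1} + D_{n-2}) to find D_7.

D_7 = (7-1)·(D_6 + D_5) = 6·(265 + 44) = 6·309 = 1854.

1854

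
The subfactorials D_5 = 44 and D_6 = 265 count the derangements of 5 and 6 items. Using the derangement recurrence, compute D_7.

D_7 = (7-1)·(D_6 + D_5) = 6·(265 + 44) = 6·309 = 1854.

1854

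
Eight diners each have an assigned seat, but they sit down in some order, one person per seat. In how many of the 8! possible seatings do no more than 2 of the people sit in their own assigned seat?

37085

# with exactly i fixed is C(8,i)·!(8-i); sum over i=0..2:
  i=0: C(8,0)·!8 = 1·14833 = 14833
  i=1: C(8,1)·!7 = 8·1854 = 14832
  i=2: C(8,2)·!6 = 28·265 = 7420
Total = 37085.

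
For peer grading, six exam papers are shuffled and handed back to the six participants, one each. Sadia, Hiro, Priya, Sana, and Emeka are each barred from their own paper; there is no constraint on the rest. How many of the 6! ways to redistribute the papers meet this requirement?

Let A_j be the event that the j-th constrained one is fixed. By inclusion-exclusion over the 5 events:
Σ_{j=0}^{5} (-1)^j C(5,j)(6-j)!
= C(5,0)·6! - C(5,1)·5! + C(5,2)·4! - C(5,3)·3! + C(5,4)·2! - C(5,5)·1!
= 720 - 600 + 240 - 60 + 10 - 1
= 309

309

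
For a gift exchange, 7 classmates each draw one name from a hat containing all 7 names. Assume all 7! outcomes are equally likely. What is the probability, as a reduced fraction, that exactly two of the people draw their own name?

11/60

Favorable outcomes: C(7,2)·!5 = 21·44 = 924.
Total outcomes: 7! = 5040.
Probability = 924/5040 = 11/60.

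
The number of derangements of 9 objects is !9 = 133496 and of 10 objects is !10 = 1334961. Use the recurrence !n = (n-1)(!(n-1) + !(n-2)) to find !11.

14684570

!11 = (11-1)·(!10 + !9) = 10·(1334961 + 133496) = 10·1468457 = 14684570.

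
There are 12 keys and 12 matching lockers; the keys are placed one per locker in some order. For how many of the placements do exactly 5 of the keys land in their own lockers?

1468368

Choose which 5 of the 12 are fixed: C(12,5) = 792.
The remaining 7 must be deranged: !7 = 1854.
Total: 792 × 1854 = 1468368.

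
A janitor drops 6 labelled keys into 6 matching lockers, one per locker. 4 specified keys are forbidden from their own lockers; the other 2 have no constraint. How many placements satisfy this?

Let A_j be the event that the j-th constrained one is fixed. By inclusion-exclusion over the 4 events:
Σ_{j=0}^{4} (-1)^j C(4,j)(6-j)!
= C(4,0)·6! - C(4,1)·5! + C(4,2)·4! - C(4,3)·3! + C(4,4)·2!
= 720 - 480 + 144 - 24 + 2
= 362

362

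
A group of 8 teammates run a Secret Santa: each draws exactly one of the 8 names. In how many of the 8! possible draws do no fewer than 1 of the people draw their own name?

Sum C(8,i)·!(8-i) for i = 1..8:
  i=1: C(8,1)·!7 = 8·1854 = 14832
  i=2: C(8,2)·!6 = 28·265 = 7420
  i=3: C(8,3)·!5 = 56·44 = 2464
  i=4: C(8,4)·!4 = 70·9 = 630
  i=5: C(8,5)·!3 = 56·2 = 112
  i=6: C(8,6)·!2 = 28·1 = 28
  i=7: C(8,7)·!1 = 8·0 = 0
  i=8: C(8,8)·!0 = 1·1 = 1
Total = 25487.

25487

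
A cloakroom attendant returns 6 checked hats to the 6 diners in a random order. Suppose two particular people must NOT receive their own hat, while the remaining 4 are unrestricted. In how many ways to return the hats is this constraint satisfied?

Inclusion-exclusion on the 2 forbidden self-matches:
Σ_{j=0}^{2} (-1)^j C(2,j)(6-j)!
= C(2,0)·6! - C(2,1)·5! + C(2,2)·4!
= 720 - 240 + 24
= 504

504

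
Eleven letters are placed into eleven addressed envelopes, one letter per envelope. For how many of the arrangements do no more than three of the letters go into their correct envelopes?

39158866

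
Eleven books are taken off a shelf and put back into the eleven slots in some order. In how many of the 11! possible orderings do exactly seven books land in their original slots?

Pick the 7 fixed positions: C(11,7) = 330 ways.
The other 4 form a derangement: !4 = 9.
Total: 330 × 9 = 2970.

2970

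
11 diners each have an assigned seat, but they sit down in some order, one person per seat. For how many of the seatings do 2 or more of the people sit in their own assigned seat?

10547659

Sum C(11,i)·!(11-i) for i = 2..11:
  i=2: C(11,2)·!9 = 55·133496 = 7342280
  i=3: C(11,3)·!8 = 165·14833 = 2447445
  i=4: C(11,4)·!7 = 330·1854 = 611820
  i=5: C(11,5)·!6 = 462·265 = 122430
  i=6: C(11,6)·!5 = 462·44 = 20328
  i=7: C(11,7)·!4 = 330·9 = 2970
  i=8: C(11,8)·!3 = 165·2 = 330
  i=9: C(11,9)·!2 = 55·1 = 55
  i=10: C(11,10)·!1 = 11·0 = 0
  i=11: C(11,11)·!0 = 1·1 = 1
Total = 10547659.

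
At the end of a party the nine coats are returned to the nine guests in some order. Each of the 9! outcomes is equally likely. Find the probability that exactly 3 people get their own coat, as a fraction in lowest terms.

53/864

Favorable outcomes: C(9,3)·!6 = 84·265 = 22260.
Total outcomes: 9! = 362880.
Probability = 22260/362880 = 53/864.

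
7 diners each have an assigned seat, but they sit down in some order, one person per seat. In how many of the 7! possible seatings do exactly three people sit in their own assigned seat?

Choose which 3 of the 7 are fixed: C(7,3) = 35.
The other 4 form a derangement: !4 = 9.
Total: 35 × 9 = 315.

315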